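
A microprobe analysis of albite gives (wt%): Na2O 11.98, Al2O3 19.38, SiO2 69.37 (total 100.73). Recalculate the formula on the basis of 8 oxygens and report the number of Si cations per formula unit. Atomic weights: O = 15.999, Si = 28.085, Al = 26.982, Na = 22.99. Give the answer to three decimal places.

3.006 Si apfu

11.98 wt% Na2O ÷ 61.979 g/mol = 0.19329 mol, giving 0.38658 Na and 0.19329 O.
19.38 wt% Al2O3 ÷ 101.961 g/mol = 0.19007 mol, giving 0.38014 Al and 0.57021 O.
69.37 wt% SiO2 ÷ 60.083 g/mol = 1.15457 mol, giving 1.15457 Si and 2.30914 O.
Oxygen sums to 3.07264; scaling by 8/3.07264 = 2.60362 puts the formula on 8 O.
Si: 1.15457 × 2.60362 = 3.006 atoms per formula unit.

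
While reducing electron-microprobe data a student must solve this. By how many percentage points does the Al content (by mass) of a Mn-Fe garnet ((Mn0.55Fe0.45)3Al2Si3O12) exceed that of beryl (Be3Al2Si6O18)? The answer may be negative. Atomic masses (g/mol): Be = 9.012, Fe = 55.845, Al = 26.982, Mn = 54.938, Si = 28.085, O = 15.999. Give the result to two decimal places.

0.83 percentage points

M((Mn0.55Fe0.45)3Al2Si3O12) = 496.245 g/mol, so wt% Al = 53.964/496.245 × 100 = 10.87%.
M(Be3Al2Si6O18) = 537.492 g/mol, so wt% Al = 53.964/537.492 × 100 = 10.04%.
10.87 − 10.04 = 0.83 pp.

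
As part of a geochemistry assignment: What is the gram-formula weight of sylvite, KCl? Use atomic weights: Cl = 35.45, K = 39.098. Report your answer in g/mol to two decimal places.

M = 1(39.098) + 1(35.45)

74.55 g/mol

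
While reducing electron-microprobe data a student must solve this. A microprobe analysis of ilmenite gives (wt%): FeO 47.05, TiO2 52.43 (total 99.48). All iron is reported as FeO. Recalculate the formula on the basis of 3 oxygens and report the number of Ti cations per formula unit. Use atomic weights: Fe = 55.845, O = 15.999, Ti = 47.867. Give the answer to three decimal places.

1.001 Ti apfu

FeO: 47.05/71.844 = 0.65489 mol → 0.65489 mol Fe, 0.65489 mol O.
TiO2: 52.43/79.865 = 0.65648 mol → 0.65648 mol Ti, 1.31296 mol O.
Total oxygen = 1.96785 mol. Normalization factor = 3/1.96785 = 1.52451.
Ti per 3 O = 0.65648 × 1.52451 = 1.001.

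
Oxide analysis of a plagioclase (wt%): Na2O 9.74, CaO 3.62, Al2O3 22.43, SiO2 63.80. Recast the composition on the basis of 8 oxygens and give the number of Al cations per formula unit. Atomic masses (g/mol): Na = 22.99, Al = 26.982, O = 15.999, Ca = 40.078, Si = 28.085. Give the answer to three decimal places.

1.171 Al apfu

Na2O: 9.74/61.979 = 0.15715 mol → 0.31430 mol Na, 0.15715 mol O.
CaO: 3.62/56.077 = 0.06455 mol → 0.06455 mol Ca, 0.06455 mol O.
Al2O3: 22.43/101.961 = 0.21999 mol → 0.43998 mol Al, 0.65997 mol O.
SiO2: 63.80/60.083 = 1.06186 mol → 1.06186 mol Si, 2.12372 mol O.
Total oxygen = 3.00539 mol. Normalization factor = 8/3.00539 = 2.66188.
Al per 8 O = 0.43998 × 2.66188 = 1.171.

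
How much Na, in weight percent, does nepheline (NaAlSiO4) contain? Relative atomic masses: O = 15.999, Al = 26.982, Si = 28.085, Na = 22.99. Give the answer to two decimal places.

16.18 weight percent

Formula mass = 1·22.99 + 1·26.982 + 1·28.085 + 4·15.999 = 142.053 g/mol, of which 22.990 g is Na.
So Na makes up 22.990/142.053 = 0.1618 of the mass, i.e. 16.18%.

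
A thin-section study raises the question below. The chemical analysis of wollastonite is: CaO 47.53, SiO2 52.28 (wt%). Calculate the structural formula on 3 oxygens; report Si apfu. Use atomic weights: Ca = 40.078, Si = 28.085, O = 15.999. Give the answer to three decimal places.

1.009 Si apfu

47.53 wt% CaO ÷ 56.077 g/mol = 0.84758 mol, giving 0.84758 Ca and 0.84758 O.
52.28 wt% SiO2 ÷ 60.083 g/mol = 0.87013 mol, giving 0.87013 Si and 1.74026 O.
Oxygen sums to 2.58784; scaling by 3/2.58784 = 1.15927 puts the formula on 3 O.
Si: 0.87013 × 1.15927 = 1.009 atoms per formula unit.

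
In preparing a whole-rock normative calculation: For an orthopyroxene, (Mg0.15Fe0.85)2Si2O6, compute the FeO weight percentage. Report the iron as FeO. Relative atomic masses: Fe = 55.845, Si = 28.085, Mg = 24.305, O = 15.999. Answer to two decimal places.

M((Mg0.15Fe0.85)2Si2O6) = 254.392 g/mol; M(FeO) = 71.844 g/mol.
Moles FeO per formula unit = 1.70 Fe ÷ 1 = 1.7000.
FeO fraction = (1.7000 × 71.844) / 254.392 = 122.135/254.392 = 0.4801.

48.01 wt%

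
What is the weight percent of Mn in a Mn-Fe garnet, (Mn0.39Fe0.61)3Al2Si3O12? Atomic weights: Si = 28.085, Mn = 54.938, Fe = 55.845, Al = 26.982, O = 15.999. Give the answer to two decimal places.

Molar mass of (Mn0.39Fe0.61)3Al2Si3O12: 1.17×54.938 + 1.83×55.845 + 2×26.982 + 3×28.085 + 12×15.999 = 496.681 g/mol.
Mass of Mn per formula unit: 1.17 × 54.938 = 64.277 g.
Weight fraction Mn = 64.277 / 496.681 = 0.1294.

12.94 mass %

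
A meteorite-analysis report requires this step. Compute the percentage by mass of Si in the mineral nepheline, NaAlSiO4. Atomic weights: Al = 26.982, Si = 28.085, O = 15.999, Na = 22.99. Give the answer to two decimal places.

19.77 mass %

Molar mass of NaAlSiO4: 1·22.99 + 1·26.982 + 1·28.085 + 4·15.999 = 142.053 g/mol.
Mass of Si per formula unit: 1 × 28.085 = 28.085 g.
Weight fraction Si = 28.085 / 142.053 = 0.1977.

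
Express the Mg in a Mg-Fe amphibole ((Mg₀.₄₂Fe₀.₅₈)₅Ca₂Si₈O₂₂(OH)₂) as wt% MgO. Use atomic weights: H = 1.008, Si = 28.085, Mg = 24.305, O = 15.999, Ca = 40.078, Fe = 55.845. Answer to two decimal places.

9.36 wt%

M((Mg₀.₄₂Fe₀.₅₈)₅Ca₂Si₈O₂₂(OH)₂) = 903.819 g/mol; M(MgO) = 40.304 g/mol.
Moles MgO per formula unit = 2.10 Mg ÷ 1 = 2.1000.
MgO fraction = (2.1000 × 40.304) / 903.819 = 84.638/903.819 = 0.0936.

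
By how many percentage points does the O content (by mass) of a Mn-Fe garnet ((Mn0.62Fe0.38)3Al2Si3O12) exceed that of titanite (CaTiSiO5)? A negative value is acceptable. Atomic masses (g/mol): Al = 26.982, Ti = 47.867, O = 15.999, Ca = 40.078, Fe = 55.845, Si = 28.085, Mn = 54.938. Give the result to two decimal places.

-2.11 percentage points

M((Mn0.62Fe0.38)3Al2Si3O12) = 496.055 g/mol, so wt% O = 191.988/496.055 × 100 = 38.70%.
M(CaTiSiO5) = 196.025 g/mol, so wt% O = 79.995/196.025 × 100 = 40.81%.
38.70 − 40.81 = -2.11 pp.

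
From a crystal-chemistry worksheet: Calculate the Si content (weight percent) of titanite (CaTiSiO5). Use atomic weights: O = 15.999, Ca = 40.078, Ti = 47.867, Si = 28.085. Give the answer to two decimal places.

14.33 weight percent

M(CaTiSiO5) = 196.025 g/mol.
Si contributes 1 × 28.085 = 28.085 g per mole.
28.085/196.025 = 0.1433 → 14.33%.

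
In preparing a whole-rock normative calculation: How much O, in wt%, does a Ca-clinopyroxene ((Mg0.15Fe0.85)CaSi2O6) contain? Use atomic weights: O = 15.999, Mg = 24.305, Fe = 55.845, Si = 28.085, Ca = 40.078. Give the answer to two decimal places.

Formula mass = 0.15×24.305 + 0.85×55.845 + 1×40.078 + 2×28.085 + 6×15.999 = 243.356 g/mol, of which 95.994 g is O.
So O makes up 95.994/243.356 = 0.3945 of the mass, i.e. 39.45%.

39.45 wt%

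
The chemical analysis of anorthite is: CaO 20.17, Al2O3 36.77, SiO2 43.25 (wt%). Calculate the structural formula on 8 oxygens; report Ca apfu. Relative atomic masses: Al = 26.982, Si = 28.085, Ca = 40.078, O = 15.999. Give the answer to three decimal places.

CaO: 20.17/56.077 = 0.35968 mol → 0.35968 mol Ca, 0.35968 mol O.
Al2O3: 36.77/101.961 = 0.36063 mol → 0.72126 mol Al, 1.08189 mol O.
SiO2: 43.25/60.083 = 0.71984 mol → 0.71984 mol Si, 1.43968 mol O.
Total oxygen = 2.88125 mol. Normalization factor = 8/2.88125 = 2.77657.
Ca per 8 O = 0.35968 × 2.77657 = 0.999.

0.999 Ca apfu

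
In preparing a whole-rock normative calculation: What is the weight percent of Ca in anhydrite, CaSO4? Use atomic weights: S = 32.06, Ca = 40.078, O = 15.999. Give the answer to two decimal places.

29.44 mass %

M(CaSO4) = 136.134 g/mol.
Ca contributes 1 × 40.078 = 40.078 g per mole.
40.078/136.134 = 0.2944 → 29.44%.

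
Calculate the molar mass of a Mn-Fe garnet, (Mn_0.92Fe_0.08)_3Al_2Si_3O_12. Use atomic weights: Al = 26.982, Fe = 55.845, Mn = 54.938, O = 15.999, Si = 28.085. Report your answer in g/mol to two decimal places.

Mn: 2.76 × 54.938 = 151.6289
Fe: 0.24 × 55.845 = 13.4028
Al: 2 × 26.982 = 53.9640
Si: 3 × 28.085 = 84.2550
O: 12 × 15.999 = 191.9880
Summing the contributions gives the formula mass.

495.24 g/mol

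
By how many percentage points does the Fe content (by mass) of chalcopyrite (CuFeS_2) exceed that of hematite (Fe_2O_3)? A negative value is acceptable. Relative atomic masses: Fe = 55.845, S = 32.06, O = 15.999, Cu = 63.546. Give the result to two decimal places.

Fe in CuFeS_2: molar mass 183.511 g/mol; 1×55.845 = 55.845 g → 30.43 wt%.
Fe in Fe_2O_3: molar mass 159.687 g/mol; 2×55.845 = 111.690 g → 69.94 wt%.
Difference = 30.43 − 69.94 = -39.51 percentage points.

-39.51 percentage points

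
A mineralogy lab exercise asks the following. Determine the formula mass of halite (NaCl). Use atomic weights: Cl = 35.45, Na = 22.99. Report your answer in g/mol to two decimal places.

58.44 g/mol

M = 1·22.99 + 1·35.45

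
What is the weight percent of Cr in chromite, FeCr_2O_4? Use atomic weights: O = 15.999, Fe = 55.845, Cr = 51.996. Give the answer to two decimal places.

46.46 weight percent

Formula mass = 1×55.845 + 2×51.996 + 4×15.999 = 223.833 g/mol, of which 103.992 g is Cr.
So Cr makes up 103.992/223.833 = 0.4646 of the mass, i.e. 46.46%.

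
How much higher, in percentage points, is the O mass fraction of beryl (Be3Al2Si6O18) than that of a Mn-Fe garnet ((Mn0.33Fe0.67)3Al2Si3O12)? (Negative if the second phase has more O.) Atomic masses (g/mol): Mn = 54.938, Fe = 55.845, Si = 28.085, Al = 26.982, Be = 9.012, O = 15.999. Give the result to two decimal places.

M(Be3Al2Si6O18) = 537.492 g/mol, so wt% O = 287.982/537.492 × 100 = 53.58%.
M((Mn0.33Fe0.67)3Al2Si3O12) = 496.844 g/mol, so wt% O = 191.988/496.844 × 100 = 38.64%.
53.58 − 38.64 = 14.94 pp.

14.94 percentage points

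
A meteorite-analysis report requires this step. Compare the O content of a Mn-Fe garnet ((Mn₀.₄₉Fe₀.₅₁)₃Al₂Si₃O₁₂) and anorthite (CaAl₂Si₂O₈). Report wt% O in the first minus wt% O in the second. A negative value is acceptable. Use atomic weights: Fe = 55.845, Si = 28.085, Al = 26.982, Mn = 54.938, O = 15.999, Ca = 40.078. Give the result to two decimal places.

M((Mn₀.₄₉Fe₀.₅₁)₃Al₂Si₃O₁₂) = 496.409 g/mol, so wt% O = 191.988/496.409 × 100 = 38.68%.
M(CaAl₂Si₂O₈) = 278.204 g/mol, so wt% O = 127.992/278.204 × 100 = 46.01%.
38.68 − 46.01 = -7.33 pp.

-7.33 percentage points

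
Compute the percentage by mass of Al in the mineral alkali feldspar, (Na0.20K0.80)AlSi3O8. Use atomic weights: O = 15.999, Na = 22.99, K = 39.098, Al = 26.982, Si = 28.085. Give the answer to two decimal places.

M((Na0.20K0.80)AlSi3O8) = 275.105 g/mol.
Al contributes 1 × 26.982 = 26.982 g per mole.
26.982/275.105 = 0.0981 → 9.81%.

9.81 wt%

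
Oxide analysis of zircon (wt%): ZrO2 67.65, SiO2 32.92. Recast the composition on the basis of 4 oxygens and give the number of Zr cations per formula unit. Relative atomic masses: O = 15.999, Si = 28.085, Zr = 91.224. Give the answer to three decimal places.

1.001 Zr apfu

ZrO2: 67.65/123.222 = 0.54901 mol → 0.54901 mol Zr, 1.09802 mol O.
SiO2: 32.92/60.083 = 0.54791 mol → 0.54791 mol Si, 1.09582 mol O.
Total oxygen = 2.19384 mol. Normalization factor = 4/2.19384 = 1.82329.
Zr per 4 O = 0.54901 × 1.82329 = 1.001.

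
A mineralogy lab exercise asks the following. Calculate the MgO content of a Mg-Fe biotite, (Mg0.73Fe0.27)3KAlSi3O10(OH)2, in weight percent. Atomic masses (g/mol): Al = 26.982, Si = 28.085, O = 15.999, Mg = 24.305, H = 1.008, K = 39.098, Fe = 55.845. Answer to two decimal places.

M((Mg0.73Fe0.27)3KAlSi3O10(OH)2) = 442.801 g/mol; M(MgO) = 40.304 g/mol.
Moles MgO per formula unit = 2.19 Mg ÷ 1 = 2.1900.
MgO fraction = (2.1900 × 40.304) / 442.801 = 88.266/442.801 = 0.1993.

19.93 wt%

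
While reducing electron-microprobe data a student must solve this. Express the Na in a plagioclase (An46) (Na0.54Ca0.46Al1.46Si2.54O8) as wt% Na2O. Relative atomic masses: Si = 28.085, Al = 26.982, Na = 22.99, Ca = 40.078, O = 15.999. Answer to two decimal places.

6.21 wt%

Formula mass = 269.572 g/mol.
0.54 Na → 0.2700 mol Na2O per formula unit; M(Na2O) = 61.979, so Na2O mass = 16.734 g.
16.734/269.572 × 100 = 6.21 wt%.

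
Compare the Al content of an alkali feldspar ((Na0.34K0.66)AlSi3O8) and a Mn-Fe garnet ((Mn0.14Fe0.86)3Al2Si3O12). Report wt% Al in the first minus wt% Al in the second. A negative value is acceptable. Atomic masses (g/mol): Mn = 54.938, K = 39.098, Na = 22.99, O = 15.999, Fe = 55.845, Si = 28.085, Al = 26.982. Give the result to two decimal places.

-0.96 percentage points

M((Na0.34K0.66)AlSi3O8) = 272.850 g/mol, so wt% Al = 26.982/272.850 × 100 = 9.89%.
M((Mn0.14Fe0.86)3Al2Si3O12) = 497.361 g/mol, so wt% Al = 53.964/497.361 × 100 = 10.85%.
9.89 − 10.85 = -0.96 pp.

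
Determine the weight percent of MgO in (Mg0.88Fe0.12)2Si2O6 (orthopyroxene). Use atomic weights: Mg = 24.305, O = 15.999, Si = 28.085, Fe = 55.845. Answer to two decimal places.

34.05 wt%

Molar mass of (Mg0.88Fe0.12)2Si2O6 = 1.76×24.305 + 0.24×55.845 + 2×28.085 + 6×15.999 = 208.344 g/mol.
Each formula unit contains 1.76 Mg, equivalent to 1.76/1 = 1.7600 mol MgO.
M(MgO) = 1×24.305 + 1×15.999 = 40.304 g/mol.
Mass of MgO per formula unit = 1.7600 × 40.304 = 70.935 g.
MgO wt% = 70.935 / 208.344 × 100 = 34.05%.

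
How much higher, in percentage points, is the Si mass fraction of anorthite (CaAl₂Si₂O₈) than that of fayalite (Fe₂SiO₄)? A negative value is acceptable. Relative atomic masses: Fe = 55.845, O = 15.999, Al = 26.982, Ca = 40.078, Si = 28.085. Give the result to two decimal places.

6.41 percentage points

First mineral: 56.170 g Si in 278.204 g formula = 20.19 wt% Si.
Second mineral: 28.085 g Si in 203.771 g formula = 13.78 wt% Si.
20.19% − 13.78% gives a difference of 6.41 percentage points.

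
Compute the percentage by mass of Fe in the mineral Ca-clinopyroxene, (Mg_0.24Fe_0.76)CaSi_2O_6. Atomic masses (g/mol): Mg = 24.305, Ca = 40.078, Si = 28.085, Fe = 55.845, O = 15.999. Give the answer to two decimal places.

17.65 wt%

Formula mass = 0.24·24.305 + 0.76·55.845 + 1·40.078 + 2·28.085 + 6·15.999 = 240.517 g/mol, of which 42.442 g is Fe.
So Fe makes up 42.442/240.517 = 0.1765 of the mass, i.e. 17.65%.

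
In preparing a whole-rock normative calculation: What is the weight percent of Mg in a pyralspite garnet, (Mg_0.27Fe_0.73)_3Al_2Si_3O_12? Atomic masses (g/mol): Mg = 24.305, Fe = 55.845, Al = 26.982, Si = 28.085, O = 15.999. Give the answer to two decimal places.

4.17 weight percent

Molar mass of (Mg_0.27Fe_0.73)_3Al_2Si_3O_12: 0.81·24.305 + 2.19·55.845 + 2·26.982 + 3·28.085 + 12·15.999 = 472.195 g/mol.
Mass of Mg per formula unit: 0.81 × 24.305 = 19.687 g.
Weight fraction Mg = 19.687 / 472.195 = 0.0417.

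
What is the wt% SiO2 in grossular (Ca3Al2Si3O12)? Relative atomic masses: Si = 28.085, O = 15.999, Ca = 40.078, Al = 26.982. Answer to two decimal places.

40.02 wt%

Formula mass = 450.441 g/mol.
3 Si → 3.0000 mol SiO2 per formula unit; M(SiO2) = 60.083, so SiO2 mass = 180.249 g.
180.249/450.441 × 100 = 40.02 wt%.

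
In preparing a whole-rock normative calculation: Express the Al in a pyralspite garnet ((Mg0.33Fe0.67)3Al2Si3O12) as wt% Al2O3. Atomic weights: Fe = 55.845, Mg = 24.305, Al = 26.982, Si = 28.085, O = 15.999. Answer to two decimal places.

Molar mass of (Mg0.33Fe0.67)3Al2Si3O12 = 0.99×24.305 + 2.01×55.845 + 2×26.982 + 3×28.085 + 12×15.999 = 466.517 g/mol.
Each formula unit contains 2 Al, equivalent to 2/2 = 1.0000 mol Al2O3.
M(Al2O3) = 2×26.982 + 3×15.999 = 101.961 g/mol.
Mass of Al2O3 per formula unit = 1.0000 × 101.961 = 101.961 g.
Al2O3 wt% = 101.961 / 466.517 × 100 = 21.86%.

21.86 wt%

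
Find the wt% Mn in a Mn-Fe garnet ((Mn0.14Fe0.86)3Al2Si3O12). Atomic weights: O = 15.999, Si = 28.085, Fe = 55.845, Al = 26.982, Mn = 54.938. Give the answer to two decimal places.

M((Mn0.14Fe0.86)3Al2Si3O12) = 497.361 g/mol.
Mn contributes 0.42 × 54.938 = 23.074 g per mole.
23.074/497.361 = 0.0464 → 4.64%.

4.64 wt%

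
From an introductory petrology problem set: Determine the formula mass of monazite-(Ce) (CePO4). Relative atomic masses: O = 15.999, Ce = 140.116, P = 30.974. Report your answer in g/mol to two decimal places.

235.09 g/mol

Ce: 1 × 140.116 = 140.1160
P: 1 × 30.974 = 30.9740
O: 4 × 15.999 = 63.9960
Summing the contributions gives the formula mass.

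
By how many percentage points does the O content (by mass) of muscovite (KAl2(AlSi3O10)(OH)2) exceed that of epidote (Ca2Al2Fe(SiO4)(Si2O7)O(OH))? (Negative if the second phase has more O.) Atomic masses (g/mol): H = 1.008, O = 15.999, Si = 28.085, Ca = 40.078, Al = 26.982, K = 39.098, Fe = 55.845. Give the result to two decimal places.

5.16 percentage points

First mineral: 191.988 g O in 398.303 g formula = 48.20 wt% O.
Second mineral: 207.987 g O in 483.215 g formula = 43.04 wt% O.
48.20% − 43.04% gives a difference of 5.16 percentage points.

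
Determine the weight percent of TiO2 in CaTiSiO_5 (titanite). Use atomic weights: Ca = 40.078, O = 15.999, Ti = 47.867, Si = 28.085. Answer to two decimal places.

Formula mass = 196.025 g/mol.
1 Ti → 1.0000 mol TiO2 per formula unit; M(TiO2) = 79.865, so TiO2 mass = 79.865 g.
79.865/196.025 × 100 = 40.74 wt%.

40.74 wt%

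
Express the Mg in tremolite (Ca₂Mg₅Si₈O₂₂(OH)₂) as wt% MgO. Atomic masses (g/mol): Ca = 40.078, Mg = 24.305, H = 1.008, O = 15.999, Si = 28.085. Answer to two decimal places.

Molar mass of Ca₂Mg₅Si₈O₂₂(OH)₂ = 2×40.078 + 5×24.305 + 8×28.085 + 24×15.999 + 2×1.008 = 812.353 g/mol.
Each formula unit contains 5 Mg, equivalent to 5/1 = 5.0000 mol MgO.
M(MgO) = 1×24.305 + 1×15.999 = 40.304 g/mol.
Mass of MgO per formula unit = 5.0000 × 40.304 = 201.520 g.
MgO wt% = 201.520 / 812.353 × 100 = 24.81%.

24.81 wt%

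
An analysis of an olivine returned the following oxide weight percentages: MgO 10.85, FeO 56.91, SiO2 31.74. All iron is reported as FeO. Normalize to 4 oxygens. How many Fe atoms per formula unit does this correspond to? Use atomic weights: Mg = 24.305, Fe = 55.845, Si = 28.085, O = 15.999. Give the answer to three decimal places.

1.496 Fe apfu

MgO (M=40.304): mol = 0.26920; Mg = 0.26920, O = 0.26920.
FeO (M=71.844): mol = 0.79213; Fe = 0.79213, O = 0.79213.
SiO2 (M=60.083): mol = 0.52827; Si = 0.52827, O = 1.05654.
ΣO = 2.11787; factor = 4/ΣO = 1.88869.
Fe apfu = 0.79213 × 1.88869 = 1.496.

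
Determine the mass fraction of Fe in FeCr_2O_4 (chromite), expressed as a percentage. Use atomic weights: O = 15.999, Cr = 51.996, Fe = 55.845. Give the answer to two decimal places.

Formula mass = 1×55.845 + 2×51.996 + 4×15.999 = 223.833 g/mol, of which 55.845 g is Fe.
So Fe makes up 55.845/223.833 = 0.2495 of the mass, i.e. 24.95%.

24.95 mass %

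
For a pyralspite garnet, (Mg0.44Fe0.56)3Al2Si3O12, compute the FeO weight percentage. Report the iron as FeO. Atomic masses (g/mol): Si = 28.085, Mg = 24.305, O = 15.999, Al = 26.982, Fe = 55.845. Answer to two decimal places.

Formula mass = 456.109 g/mol.
1.68 Fe → 1.6800 mol FeO per formula unit; M(FeO) = 71.844, so FeO mass = 120.698 g.
120.698/456.109 × 100 = 26.46 wt%.

26.46 wt%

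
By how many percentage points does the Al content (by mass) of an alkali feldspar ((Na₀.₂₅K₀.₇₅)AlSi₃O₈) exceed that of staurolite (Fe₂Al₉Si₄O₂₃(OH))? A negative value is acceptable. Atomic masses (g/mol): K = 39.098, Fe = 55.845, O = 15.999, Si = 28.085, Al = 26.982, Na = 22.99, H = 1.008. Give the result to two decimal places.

-18.67 percentage points

First mineral: 26.982 g Al in 274.300 g formula = 9.84 wt% Al.
Second mineral: 242.838 g Al in 851.852 g formula = 28.51 wt% Al.
9.84% − 28.51% gives a difference of -18.67 percentage points.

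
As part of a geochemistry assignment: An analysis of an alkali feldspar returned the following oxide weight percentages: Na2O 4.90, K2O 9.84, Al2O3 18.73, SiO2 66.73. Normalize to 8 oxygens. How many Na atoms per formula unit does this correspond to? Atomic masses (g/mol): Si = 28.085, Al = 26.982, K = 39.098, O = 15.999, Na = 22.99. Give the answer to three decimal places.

Na2O (M=61.979): mol = 0.07906; Na = 0.15812, O = 0.07906.
K2O (M=94.195): mol = 0.10446; K = 0.20892, O = 0.10446.
Al2O3 (M=101.961): mol = 0.18370; Al = 0.36740, O = 0.55110.
SiO2 (M=60.083): mol = 1.11063; Si = 1.11063, O = 2.22126.
ΣO = 2.95588; factor = 8/ΣO = 2.70647.
Na apfu = 0.15812 × 2.70647 = 0.428.

0.428 Na apfu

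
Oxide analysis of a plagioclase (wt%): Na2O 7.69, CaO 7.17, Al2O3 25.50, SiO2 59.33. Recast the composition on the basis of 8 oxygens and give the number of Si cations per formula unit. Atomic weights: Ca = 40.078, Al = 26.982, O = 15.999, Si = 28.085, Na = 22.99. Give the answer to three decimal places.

2.653 Si apfu

7.69 wt% Na2O ÷ 61.979 g/mol = 0.12407 mol, giving 0.24814 Na and 0.12407 O.
7.17 wt% CaO ÷ 56.077 g/mol = 0.12786 mol, giving 0.12786 Ca and 0.12786 O.
25.50 wt% Al2O3 ÷ 101.961 g/mol = 0.25010 mol, giving 0.50020 Al and 0.75030 O.
59.33 wt% SiO2 ÷ 60.083 g/mol = 0.98747 mol, giving 0.98747 Si and 1.97494 O.
Oxygen sums to 2.97717; scaling by 8/2.97717 = 2.68712 puts the formula on 8 O.
Si: 0.98747 × 2.68712 = 2.653 atoms per formula unit.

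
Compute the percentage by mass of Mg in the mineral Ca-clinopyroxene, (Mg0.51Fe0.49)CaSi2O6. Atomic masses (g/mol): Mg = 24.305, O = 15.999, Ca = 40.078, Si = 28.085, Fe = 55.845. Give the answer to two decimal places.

5.34 wt%

Formula mass = 0.51×24.305 + 0.49×55.845 + 1×40.078 + 2×28.085 + 6×15.999 = 232.002 g/mol, of which 12.396 g is Mg.
So Mg makes up 12.396/232.002 = 0.0534 of the mass, i.e. 5.34%.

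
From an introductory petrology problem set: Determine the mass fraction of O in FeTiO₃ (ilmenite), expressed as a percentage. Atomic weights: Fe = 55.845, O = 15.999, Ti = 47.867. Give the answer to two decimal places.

Molar mass of FeTiO₃: 1·55.845 + 1·47.867 + 3·15.999 = 151.709 g/mol.
Mass of O per formula unit: 3 × 15.999 = 47.997 g.
Weight fraction O = 47.997 / 151.709 = 0.3164.

31.64 wt%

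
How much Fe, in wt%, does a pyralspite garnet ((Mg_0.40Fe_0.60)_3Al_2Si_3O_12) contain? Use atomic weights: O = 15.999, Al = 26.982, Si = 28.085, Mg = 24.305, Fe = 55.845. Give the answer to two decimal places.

Molar mass of (Mg_0.40Fe_0.60)_3Al_2Si_3O_12: 1.20·24.305 + 1.80·55.845 + 2·26.982 + 3·28.085 + 12·15.999 = 459.894 g/mol.
Mass of Fe per formula unit: 1.80 × 55.845 = 100.521 g.
Weight fraction Fe = 100.521 / 459.894 = 0.2186.

21.86 wt%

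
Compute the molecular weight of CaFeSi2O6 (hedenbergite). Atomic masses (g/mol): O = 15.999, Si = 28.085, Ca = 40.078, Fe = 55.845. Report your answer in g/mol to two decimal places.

248.09 g/mol

M = 1×40.078 + 1×55.845 + 2×28.085 + 6×15.999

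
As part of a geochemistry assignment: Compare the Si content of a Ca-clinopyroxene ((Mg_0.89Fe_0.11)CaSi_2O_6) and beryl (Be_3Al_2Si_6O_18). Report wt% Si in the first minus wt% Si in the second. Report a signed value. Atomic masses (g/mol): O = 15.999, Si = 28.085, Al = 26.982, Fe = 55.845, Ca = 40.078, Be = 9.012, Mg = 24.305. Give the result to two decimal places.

First mineral: 56.170 g Si in 220.016 g formula = 25.53 wt% Si.
Second mineral: 168.510 g Si in 537.492 g formula = 31.35 wt% Si.
25.53% − 31.35% gives a difference of -5.82 percentage points.

-5.82 percentage points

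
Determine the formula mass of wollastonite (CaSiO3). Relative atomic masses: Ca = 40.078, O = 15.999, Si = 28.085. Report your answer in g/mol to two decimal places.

116.16 g/mol

Ca: 1 × 40.078 = 40.0780
Si: 1 × 28.085 = 28.0850
O: 3 × 15.999 = 47.9970
Summing the contributions gives the formula mass.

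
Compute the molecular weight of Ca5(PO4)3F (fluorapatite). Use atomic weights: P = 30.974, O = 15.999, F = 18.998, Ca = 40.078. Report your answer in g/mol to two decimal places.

Ca: 5 × 40.078 = 200.3900
P: 3 × 30.974 = 92.9220
O: 12 × 15.999 = 191.9880
F: 1 × 18.998 = 18.9980
Summing the contributions gives the formula mass.

504.30 g/mol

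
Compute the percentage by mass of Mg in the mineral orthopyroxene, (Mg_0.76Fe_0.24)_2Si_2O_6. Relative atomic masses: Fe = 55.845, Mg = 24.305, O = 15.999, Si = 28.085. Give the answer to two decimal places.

17.11 weight percent

M((Mg_0.76Fe_0.24)_2Si_2O_6) = 215.913 g/mol.
Mg contributes 1.52 × 24.305 = 36.944 g per mole.
36.944/215.913 = 0.1711 → 17.11%.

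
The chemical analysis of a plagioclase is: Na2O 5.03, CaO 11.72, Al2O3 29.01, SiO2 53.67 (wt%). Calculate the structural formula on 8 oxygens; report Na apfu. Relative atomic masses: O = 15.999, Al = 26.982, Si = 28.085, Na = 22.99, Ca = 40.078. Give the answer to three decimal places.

Na2O (M=61.979): mol = 0.08116; Na = 0.16232, O = 0.08116.
CaO (M=56.077): mol = 0.20900; Ca = 0.20900, O = 0.20900.
Al2O3 (M=101.961): mol = 0.28452; Al = 0.56904, O = 0.85356.
SiO2 (M=60.083): mol = 0.89326; Si = 0.89326, O = 1.78652.
ΣO = 2.93024; factor = 8/ΣO = 2.73015.
Na apfu = 0.16232 × 2.73015 = 0.443.

0.443 Na apfu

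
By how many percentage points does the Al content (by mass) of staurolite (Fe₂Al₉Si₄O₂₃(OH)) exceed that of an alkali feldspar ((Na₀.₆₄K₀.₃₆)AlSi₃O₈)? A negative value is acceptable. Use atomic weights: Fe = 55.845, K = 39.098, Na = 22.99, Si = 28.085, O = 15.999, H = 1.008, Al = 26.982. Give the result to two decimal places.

First mineral: 242.838 g Al in 851.852 g formula = 28.51 wt% Al.
Second mineral: 26.982 g Al in 268.018 g formula = 10.07 wt% Al.
28.51% − 10.07% gives a difference of 18.44 percentage points.

18.44 percentage points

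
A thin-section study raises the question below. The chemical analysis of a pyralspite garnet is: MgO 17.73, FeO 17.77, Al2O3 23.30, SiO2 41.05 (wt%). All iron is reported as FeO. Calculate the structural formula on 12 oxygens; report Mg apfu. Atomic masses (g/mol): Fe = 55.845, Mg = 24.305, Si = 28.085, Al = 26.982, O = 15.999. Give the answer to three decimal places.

17.73 wt% MgO ÷ 40.304 g/mol = 0.43991 mol, giving 0.43991 Mg and 0.43991 O.
17.77 wt% FeO ÷ 71.844 g/mol = 0.24734 mol, giving 0.24734 Fe and 0.24734 O.
23.30 wt% Al2O3 ÷ 101.961 g/mol = 0.22852 mol, giving 0.45704 Al and 0.68556 O.
41.05 wt% SiO2 ÷ 60.083 g/mol = 0.68322 mol, giving 0.68322 Si and 1.36644 O.
Oxygen sums to 2.73925; scaling by 12/2.73925 = 4.38076 puts the formula on 12 O.
Mg: 0.43991 × 4.38076 = 1.927 atoms per formula unit.

1.927 Mg apfu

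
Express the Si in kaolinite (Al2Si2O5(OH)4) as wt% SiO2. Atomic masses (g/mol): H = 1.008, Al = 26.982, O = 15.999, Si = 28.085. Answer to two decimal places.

46.55 wt%

Molar mass of Al2Si2O5(OH)4 = 2*26.982 + 2*28.085 + 9*15.999 + 4*1.008 = 258.157 g/mol.
Each formula unit contains 2 Si, equivalent to 2/1 = 2.0000 mol SiO2.
M(SiO2) = 1×28.085 + 2×15.999 = 60.083 g/mol.
Mass of SiO2 per formula unit = 2.0000 × 60.083 = 120.166 g.
SiO2 wt% = 120.166 / 258.157 × 100 = 46.55%.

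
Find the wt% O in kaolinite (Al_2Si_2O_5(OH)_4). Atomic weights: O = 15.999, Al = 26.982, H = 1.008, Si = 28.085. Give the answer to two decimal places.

55.78 wt%

Molar mass of Al_2Si_2O_5(OH)_4: 2×26.982 + 2×28.085 + 9×15.999 + 4×1.008 = 258.157 g/mol.
Mass of O per formula unit: 9 × 15.999 = 143.991 g.
Weight fraction O = 143.991 / 258.157 = 0.5578.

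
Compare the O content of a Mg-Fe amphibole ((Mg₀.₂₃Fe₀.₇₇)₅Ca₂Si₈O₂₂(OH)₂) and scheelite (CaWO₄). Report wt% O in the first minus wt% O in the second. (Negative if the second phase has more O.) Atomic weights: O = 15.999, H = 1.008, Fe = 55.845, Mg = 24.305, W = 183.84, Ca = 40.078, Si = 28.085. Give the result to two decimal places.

M((Mg₀.₂₃Fe₀.₇₇)₅Ca₂Si₈O₂₂(OH)₂) = 933.782 g/mol, so wt% O = 383.976/933.782 × 100 = 41.12%.
M(CaWO₄) = 287.914 g/mol, so wt% O = 63.996/287.914 × 100 = 22.23%.
41.12 − 22.23 = 18.89 pp.

18.89 percentage points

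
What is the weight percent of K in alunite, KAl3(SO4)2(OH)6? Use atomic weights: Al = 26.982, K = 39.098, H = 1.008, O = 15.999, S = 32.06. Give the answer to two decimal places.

9.44 wt%

Molar mass of KAl3(SO4)2(OH)6: 1*39.098 + 3*26.982 + 2*32.06 + 14*15.999 + 6*1.008 = 414.198 g/mol.
Mass of K per formula unit: 1 × 39.098 = 39.098 g.
Weight fraction K = 39.098 / 414.198 = 0.0944.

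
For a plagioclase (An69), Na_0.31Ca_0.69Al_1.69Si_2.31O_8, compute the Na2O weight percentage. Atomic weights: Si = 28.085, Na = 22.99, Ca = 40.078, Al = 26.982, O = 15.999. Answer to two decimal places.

Molar mass of Na_0.31Ca_0.69Al_1.69Si_2.31O_8 = 0.31·22.99 + 0.69·40.078 + 1.69·26.982 + 2.31·28.085 + 8·15.999 = 273.249 g/mol.
Each formula unit contains 0.31 Na, equivalent to 0.31/2 = 0.1550 mol Na2O.
M(Na2O) = 2×22.99 + 1×15.999 = 61.979 g/mol.
Mass of Na2O per formula unit = 0.1550 × 61.979 = 9.607 g.
Na2O wt% = 9.607 / 273.249 × 100 = 3.52%.

3.52 wt%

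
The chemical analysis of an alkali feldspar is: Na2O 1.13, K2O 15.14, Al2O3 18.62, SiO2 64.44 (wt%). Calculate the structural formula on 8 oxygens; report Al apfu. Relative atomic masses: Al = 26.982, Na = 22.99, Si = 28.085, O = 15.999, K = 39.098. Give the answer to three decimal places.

1.017 Al apfu

1.13 wt% Na2O ÷ 61.979 g/mol = 0.01823 mol, giving 0.03646 Na and 0.01823 O.
15.14 wt% K2O ÷ 94.195 g/mol = 0.16073 mol, giving 0.32146 K and 0.16073 O.
18.62 wt% Al2O3 ÷ 101.961 g/mol = 0.18262 mol, giving 0.36524 Al and 0.54786 O.
64.44 wt% SiO2 ÷ 60.083 g/mol = 1.07252 mol, giving 1.07252 Si and 2.14504 O.
Oxygen sums to 2.87186; scaling by 8/2.87186 = 2.78565 puts the formula on 8 O.
Al: 0.36524 × 2.78565 = 1.017 atoms per formula unit.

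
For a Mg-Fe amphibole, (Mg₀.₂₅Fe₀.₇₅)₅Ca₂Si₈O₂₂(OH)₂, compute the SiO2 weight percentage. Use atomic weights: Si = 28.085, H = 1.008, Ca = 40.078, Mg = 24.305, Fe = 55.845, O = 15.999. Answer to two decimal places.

51.65 wt%

Molar mass of (Mg₀.₂₅Fe₀.₇₅)₅Ca₂Si₈O₂₂(OH)₂ = 1.25·24.305 + 3.75·55.845 + 2·40.078 + 8·28.085 + 24·15.999 + 2·1.008 = 930.628 g/mol.
Each formula unit contains 8 Si, equivalent to 8/1 = 8.0000 mol SiO2.
M(SiO2) = 1×28.085 + 2×15.999 = 60.083 g/mol.
Mass of SiO2 per formula unit = 8.0000 × 60.083 = 480.664 g.
SiO2 wt% = 480.664 / 930.628 × 100 = 51.65%.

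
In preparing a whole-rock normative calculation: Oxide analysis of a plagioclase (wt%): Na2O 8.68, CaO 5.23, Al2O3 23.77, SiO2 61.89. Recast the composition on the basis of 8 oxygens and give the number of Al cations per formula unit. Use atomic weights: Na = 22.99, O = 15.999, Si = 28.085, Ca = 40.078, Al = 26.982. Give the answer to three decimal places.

1.246 Al apfu

8.68 wt% Na2O ÷ 61.979 g/mol = 0.14005 mol, giving 0.28010 Na and 0.14005 O.
5.23 wt% CaO ÷ 56.077 g/mol = 0.09326 mol, giving 0.09326 Ca and 0.09326 O.
23.77 wt% Al2O3 ÷ 101.961 g/mol = 0.23313 mol, giving 0.46626 Al and 0.69939 O.
61.89 wt% SiO2 ÷ 60.083 g/mol = 1.03008 mol, giving 1.03008 Si and 2.06016 O.
Oxygen sums to 2.99286; scaling by 8/2.99286 = 2.67303 puts the formula on 8 O.
Al: 0.46626 × 2.67303 = 1.246 atoms per formula unit.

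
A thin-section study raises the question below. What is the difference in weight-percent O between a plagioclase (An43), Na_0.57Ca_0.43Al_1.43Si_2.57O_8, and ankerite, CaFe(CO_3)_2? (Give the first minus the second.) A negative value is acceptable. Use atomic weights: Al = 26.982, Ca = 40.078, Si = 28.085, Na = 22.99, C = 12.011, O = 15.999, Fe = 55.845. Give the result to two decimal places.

3.11 percentage points

M(Na_0.57Ca_0.43Al_1.43Si_2.57O_8) = 269.093 g/mol, so wt% O = 127.992/269.093 × 100 = 47.56%.
M(CaFe(CO_3)_2) = 215.939 g/mol, so wt% O = 95.994/215.939 × 100 = 44.45%.
47.56 − 44.45 = 3.11 pp.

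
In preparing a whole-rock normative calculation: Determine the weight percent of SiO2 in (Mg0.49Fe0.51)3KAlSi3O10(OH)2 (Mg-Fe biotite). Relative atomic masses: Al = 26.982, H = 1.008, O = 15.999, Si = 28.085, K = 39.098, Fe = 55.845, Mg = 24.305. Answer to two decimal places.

Molar mass of (Mg0.49Fe0.51)3KAlSi3O10(OH)2 = 1.47·24.305 + 1.53·55.845 + 1·39.098 + 1·26.982 + 3·28.085 + 12·15.999 + 2·1.008 = 465.510 g/mol.
Each formula unit contains 3 Si, equivalent to 3/1 = 3.0000 mol SiO2.
M(SiO2) = 1×28.085 + 2×15.999 = 60.083 g/mol.
Mass of SiO2 per formula unit = 3.0000 × 60.083 = 180.249 g.
SiO2 wt% = 180.249 / 465.510 × 100 = 38.72%.

38.72 wt%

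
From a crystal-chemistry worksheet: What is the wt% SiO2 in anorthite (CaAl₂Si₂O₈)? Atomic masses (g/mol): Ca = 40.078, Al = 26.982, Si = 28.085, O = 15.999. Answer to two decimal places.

Molar mass of CaAl₂Si₂O₈ = 1·40.078 + 2·26.982 + 2·28.085 + 8·15.999 = 278.204 g/mol.
Each formula unit contains 2 Si, equivalent to 2/1 = 2.0000 mol SiO2.
M(SiO2) = 1×28.085 + 2×15.999 = 60.083 g/mol.
Mass of SiO2 per formula unit = 2.0000 × 60.083 = 120.166 g.
SiO2 wt% = 120.166 / 278.204 × 100 = 43.19%.

43.19 wt%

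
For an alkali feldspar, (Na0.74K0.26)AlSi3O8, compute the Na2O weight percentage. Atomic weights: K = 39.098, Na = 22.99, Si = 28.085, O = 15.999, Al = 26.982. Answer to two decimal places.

M((Na0.74K0.26)AlSi3O8) = 266.407 g/mol; M(Na2O) = 61.979 g/mol.
Moles Na2O per formula unit = 0.74 Na ÷ 2 = 0.3700.
Na2O fraction = (0.3700 × 61.979) / 266.407 = 22.932/266.407 = 0.0861.

8.61 wt%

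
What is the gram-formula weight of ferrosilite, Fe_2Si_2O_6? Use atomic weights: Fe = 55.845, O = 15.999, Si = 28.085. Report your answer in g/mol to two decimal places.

263.85 g/mol

The formula mass is the sum 2×55.845 + 2×28.085 + 6×15.999.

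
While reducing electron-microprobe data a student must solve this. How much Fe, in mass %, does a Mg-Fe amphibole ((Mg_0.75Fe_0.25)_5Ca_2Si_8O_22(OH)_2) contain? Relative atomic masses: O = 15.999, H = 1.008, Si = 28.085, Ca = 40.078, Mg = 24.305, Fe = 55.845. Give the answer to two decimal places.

Molar mass of (Mg_0.75Fe_0.25)_5Ca_2Si_8O_22(OH)_2: 3.75*24.305 + 1.25*55.845 + 2*40.078 + 8*28.085 + 24*15.999 + 2*1.008 = 851.778 g/mol.
Mass of Fe per formula unit: 1.25 × 55.845 = 69.806 g.
Weight fraction Fe = 69.806 / 851.778 = 0.0820.

8.20 mass %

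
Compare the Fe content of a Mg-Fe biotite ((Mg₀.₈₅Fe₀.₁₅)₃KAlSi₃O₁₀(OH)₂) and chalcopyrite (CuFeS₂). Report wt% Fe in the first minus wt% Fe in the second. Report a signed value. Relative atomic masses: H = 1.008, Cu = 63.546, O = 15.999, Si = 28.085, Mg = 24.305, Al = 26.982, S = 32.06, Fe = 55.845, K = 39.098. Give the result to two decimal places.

-24.61 percentage points

M((Mg₀.₈₅Fe₀.₁₅)₃KAlSi₃O₁₀(OH)₂) = 431.447 g/mol, so wt% Fe = 25.130/431.447 × 100 = 5.82%.
M(CuFeS₂) = 183.511 g/mol, so wt% Fe = 55.845/183.511 × 100 = 30.43%.
5.82 − 30.43 = -24.61 pp.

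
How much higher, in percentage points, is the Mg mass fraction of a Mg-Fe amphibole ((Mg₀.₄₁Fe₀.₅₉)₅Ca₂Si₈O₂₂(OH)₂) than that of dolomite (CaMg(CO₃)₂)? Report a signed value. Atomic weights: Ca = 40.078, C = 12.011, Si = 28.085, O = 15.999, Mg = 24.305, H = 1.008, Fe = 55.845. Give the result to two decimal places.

-7.68 percentage points

Mg in (Mg₀.₄₁Fe₀.₅₉)₅Ca₂Si₈O₂₂(OH)₂: molar mass 905.396 g/mol; 2.05×24.305 = 49.825 g → 5.50 wt%.
Mg in CaMg(CO₃)₂: molar mass 184.399 g/mol; 1×24.305 = 24.305 g → 13.18 wt%.
Difference = 5.50 − 13.18 = -7.68 percentage points.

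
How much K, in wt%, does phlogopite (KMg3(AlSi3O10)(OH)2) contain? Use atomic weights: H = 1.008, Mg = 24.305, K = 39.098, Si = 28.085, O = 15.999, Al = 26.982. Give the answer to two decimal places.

9.37 wt%

M(KMg3(AlSi3O10)(OH)2) = 417.254 g/mol.
K contributes 1 × 39.098 = 39.098 g per mole.
39.098/417.254 = 0.0937 → 9.37%.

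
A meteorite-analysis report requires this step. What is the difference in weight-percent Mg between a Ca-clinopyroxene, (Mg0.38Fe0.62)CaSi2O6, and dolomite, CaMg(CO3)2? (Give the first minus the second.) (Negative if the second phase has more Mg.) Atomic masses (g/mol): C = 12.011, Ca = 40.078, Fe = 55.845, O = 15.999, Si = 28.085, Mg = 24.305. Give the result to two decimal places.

-9.27 percentage points

Mg in (Mg0.38Fe0.62)CaSi2O6: molar mass 236.102 g/mol; 0.38×24.305 = 9.236 g → 3.91 wt%.
Mg in CaMg(CO3)2: molar mass 184.399 g/mol; 1×24.305 = 24.305 g → 13.18 wt%.
Difference = 3.91 − 13.18 = -9.27 percentage points.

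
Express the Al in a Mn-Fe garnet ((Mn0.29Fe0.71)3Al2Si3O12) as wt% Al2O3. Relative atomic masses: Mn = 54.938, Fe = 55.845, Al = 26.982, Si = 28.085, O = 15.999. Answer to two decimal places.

M((Mn0.29Fe0.71)3Al2Si3O12) = 496.953 g/mol; M(Al2O3) = 101.961 g/mol.
Moles Al2O3 per formula unit = 2 Al ÷ 2 = 1.0000.
Al2O3 fraction = (1.0000 × 101.961) / 496.953 = 101.961/496.953 = 0.2052.

20.52 wt%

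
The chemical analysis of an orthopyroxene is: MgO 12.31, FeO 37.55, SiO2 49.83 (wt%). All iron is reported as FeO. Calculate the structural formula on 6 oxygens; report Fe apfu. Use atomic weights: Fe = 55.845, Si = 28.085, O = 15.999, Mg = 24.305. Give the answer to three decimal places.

1.261 Fe apfu

MgO: 12.31/40.304 = 0.30543 mol → 0.30543 mol Mg, 0.30543 mol O.
FeO: 37.55/71.844 = 0.52266 mol → 0.52266 mol Fe, 0.52266 mol O.
SiO2: 49.83/60.083 = 0.82935 mol → 0.82935 mol Si, 1.65870 mol O.
Total oxygen = 2.48679 mol. Normalization factor = 6/2.48679 = 2.41275.
Fe per 6 O = 0.52266 × 2.41275 = 1.261.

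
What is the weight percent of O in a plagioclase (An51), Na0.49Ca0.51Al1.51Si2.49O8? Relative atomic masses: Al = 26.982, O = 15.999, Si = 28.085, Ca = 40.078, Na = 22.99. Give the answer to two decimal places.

M(Na0.49Ca0.51Al1.51Si2.49O8) = 270.371 g/mol.
O contributes 8 × 15.999 = 127.992 g per mole.
127.992/270.371 = 0.4734 → 47.34%.

47.34 wt%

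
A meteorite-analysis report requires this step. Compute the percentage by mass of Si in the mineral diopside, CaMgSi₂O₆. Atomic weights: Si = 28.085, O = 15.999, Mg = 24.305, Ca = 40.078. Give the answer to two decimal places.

25.94 mass %

Formula mass = 1×40.078 + 1×24.305 + 2×28.085 + 6×15.999 = 216.547 g/mol, of which 56.170 g is Si.
So Si makes up 56.170/216.547 = 0.2594 of the mass, i.e. 25.94%.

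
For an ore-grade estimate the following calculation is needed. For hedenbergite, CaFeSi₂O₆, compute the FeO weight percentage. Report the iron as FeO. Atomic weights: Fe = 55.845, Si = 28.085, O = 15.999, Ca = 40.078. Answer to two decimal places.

Molar mass of CaFeSi₂O₆ = 1*40.078 + 1*55.845 + 2*28.085 + 6*15.999 = 248.087 g/mol.
Each formula unit contains 1 Fe, equivalent to 1/1 = 1.0000 mol FeO.
M(FeO) = 1×55.845 + 1×15.999 = 71.844 g/mol.
Mass of FeO per formula unit = 1.0000 × 71.844 = 71.844 g.
FeO wt% = 71.844 / 248.087 × 100 = 28.96%.

28.96 wt%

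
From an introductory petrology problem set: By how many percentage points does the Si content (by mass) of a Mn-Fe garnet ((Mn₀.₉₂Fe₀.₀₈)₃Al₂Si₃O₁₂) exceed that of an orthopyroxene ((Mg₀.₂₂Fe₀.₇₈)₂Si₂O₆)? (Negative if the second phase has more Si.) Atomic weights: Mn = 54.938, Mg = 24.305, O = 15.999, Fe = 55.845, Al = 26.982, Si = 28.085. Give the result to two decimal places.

-5.46 percentage points

First mineral: 84.255 g Si in 495.239 g formula = 17.01 wt% Si.
Second mineral: 56.170 g Si in 249.976 g formula = 22.47 wt% Si.
17.01% − 22.47% gives a difference of -5.46 percentage points.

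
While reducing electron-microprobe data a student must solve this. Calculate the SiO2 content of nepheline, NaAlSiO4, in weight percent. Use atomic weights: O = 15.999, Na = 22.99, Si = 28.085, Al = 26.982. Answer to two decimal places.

42.30 wt%

Molar mass of NaAlSiO4 = 1·22.99 + 1·26.982 + 1·28.085 + 4·15.999 = 142.053 g/mol.
Each formula unit contains 1 Si, equivalent to 1/1 = 1.0000 mol SiO2.
M(SiO2) = 1×28.085 + 2×15.999 = 60.083 g/mol.
Mass of SiO2 per formula unit = 1.0000 × 60.083 = 60.083 g.
SiO2 wt% = 60.083 / 142.053 × 100 = 42.30%.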